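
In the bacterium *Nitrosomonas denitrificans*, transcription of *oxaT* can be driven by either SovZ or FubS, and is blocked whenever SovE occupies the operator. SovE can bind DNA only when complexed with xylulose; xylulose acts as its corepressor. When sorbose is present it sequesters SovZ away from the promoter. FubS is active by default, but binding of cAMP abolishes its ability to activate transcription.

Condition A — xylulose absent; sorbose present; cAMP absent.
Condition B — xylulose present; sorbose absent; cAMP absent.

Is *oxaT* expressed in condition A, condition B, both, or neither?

Condition A:
Xylulose is absent, so SovE is inactive.
Sorbose is present, so SovZ is inactive.
cAMP is absent, so FubS is active.
Activator FubS is present, so *oxaT* is transcribed.
→ *oxaT* is ON in A.
Condition B:
Xylulose is present, so SovE is active.
Sorbose is absent, so SovZ is active.
cAMP is absent, so FubS is active.
With repressor SovE bound, *oxaT* is not transcribed.
→ *oxaT* is OFF in B.

A only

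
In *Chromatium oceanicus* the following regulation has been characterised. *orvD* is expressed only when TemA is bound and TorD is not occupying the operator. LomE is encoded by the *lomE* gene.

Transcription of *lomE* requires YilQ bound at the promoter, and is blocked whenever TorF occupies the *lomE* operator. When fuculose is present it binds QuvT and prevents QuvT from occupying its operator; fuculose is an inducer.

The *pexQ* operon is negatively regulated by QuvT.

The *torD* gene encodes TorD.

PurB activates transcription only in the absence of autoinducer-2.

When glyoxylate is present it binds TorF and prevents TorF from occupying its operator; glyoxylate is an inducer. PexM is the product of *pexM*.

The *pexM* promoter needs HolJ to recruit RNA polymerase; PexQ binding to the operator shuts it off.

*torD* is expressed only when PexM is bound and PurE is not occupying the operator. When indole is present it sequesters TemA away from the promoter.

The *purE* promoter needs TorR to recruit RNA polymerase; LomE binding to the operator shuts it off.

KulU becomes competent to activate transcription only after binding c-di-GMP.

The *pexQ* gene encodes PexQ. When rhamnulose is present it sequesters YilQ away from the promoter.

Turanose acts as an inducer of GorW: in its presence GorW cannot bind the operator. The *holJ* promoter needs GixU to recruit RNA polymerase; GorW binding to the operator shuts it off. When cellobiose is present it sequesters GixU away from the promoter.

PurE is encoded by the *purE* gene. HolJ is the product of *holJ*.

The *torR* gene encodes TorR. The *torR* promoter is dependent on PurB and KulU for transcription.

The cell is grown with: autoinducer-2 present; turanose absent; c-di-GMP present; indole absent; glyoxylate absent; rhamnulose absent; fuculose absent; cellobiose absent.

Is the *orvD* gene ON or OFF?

Indole is absent, so TemA is active.
Autoinducer-2 is present, so PurB is inactive.
c-di-GMP is present, so KulU is active.
Required activator PurB is absent, so *torR* is not transcribed.
So TorR is not produced.
Glyoxylate is absent, so TorF is active.
Rhamnulose is absent, so YilQ is active.
With repressor TorF bound, *lomE* is not transcribed.
So LomE is not produced.
Required activator TorR is absent, so *purE* is not transcribed.
So PurE is not produced.
Turanose is absent, so GorW is active.
Cellobiose is absent, so GixU is active.
With repressor GorW bound, *holJ* is not transcribed.
So HolJ is not produced.
Fuculose is absent, so QuvT is active.
With repressor QuvT bound, *pexQ* is not transcribed.
So PexQ is not produced.
Required activator HolJ is absent, so *pexM* is not transcribed.
So PexM is not produced.
Required activator PexM is absent, so *torD* is not transcribed.
So TorD is not produced.
No repressor is bound and TemA is active, so *orvD* is transcribed.

ON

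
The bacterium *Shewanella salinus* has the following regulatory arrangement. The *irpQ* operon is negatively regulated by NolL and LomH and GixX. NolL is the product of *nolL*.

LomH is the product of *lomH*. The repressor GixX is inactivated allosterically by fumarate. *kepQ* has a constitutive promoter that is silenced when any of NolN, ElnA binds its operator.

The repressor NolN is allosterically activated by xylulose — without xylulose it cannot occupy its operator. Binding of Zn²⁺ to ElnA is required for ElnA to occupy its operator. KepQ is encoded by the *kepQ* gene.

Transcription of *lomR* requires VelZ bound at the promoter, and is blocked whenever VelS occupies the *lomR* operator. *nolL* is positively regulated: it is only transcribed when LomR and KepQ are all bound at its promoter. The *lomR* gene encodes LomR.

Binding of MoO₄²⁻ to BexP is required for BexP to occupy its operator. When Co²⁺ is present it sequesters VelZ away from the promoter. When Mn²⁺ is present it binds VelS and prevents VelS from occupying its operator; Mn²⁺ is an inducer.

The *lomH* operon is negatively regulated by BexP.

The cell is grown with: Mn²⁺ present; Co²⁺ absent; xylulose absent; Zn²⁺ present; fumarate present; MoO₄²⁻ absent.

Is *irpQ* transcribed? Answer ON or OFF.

Mn²⁺ is present, so VelS is inactive.
Co²⁺ is absent, so VelZ is active.
No repressor is bound and VelZ is active, so *lomR* is transcribed.
So LomR is produced and active.
Xylulose is absent, so NolN is inactive.
Zn²⁺ is present, so ElnA is active.
With repressor ElnA bound, *kepQ* is not transcribed.
So KepQ is not produced.
Required activator KepQ is absent, so *nolL* is not transcribed.
So NolL is not produced.
MoO₄²⁻ is absent, so BexP is inactive.
With no repressor bound, *lomH* is transcribed.
So LomH is produced and active.
Fumarate is present, so GixX is inactive.
With repressor LomH bound, *irpQ* is not transcribed.

OFF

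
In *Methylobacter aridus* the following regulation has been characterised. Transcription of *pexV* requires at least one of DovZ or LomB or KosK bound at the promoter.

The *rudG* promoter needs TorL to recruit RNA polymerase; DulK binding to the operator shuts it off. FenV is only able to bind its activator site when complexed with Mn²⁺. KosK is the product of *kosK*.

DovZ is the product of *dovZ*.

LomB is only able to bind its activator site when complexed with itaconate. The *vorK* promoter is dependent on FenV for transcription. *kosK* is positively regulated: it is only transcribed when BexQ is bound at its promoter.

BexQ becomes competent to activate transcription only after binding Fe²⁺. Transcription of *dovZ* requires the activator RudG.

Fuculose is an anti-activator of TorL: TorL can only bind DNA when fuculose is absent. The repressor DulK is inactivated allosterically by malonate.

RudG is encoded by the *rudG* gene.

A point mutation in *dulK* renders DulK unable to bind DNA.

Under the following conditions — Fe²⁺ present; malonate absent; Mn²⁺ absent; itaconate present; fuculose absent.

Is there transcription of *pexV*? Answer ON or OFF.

ON

Fuculose is absent, so TorL is active.
DulK is non-functional in this strain, so it has no effect.
No repressor is bound and TorL is active, so *rudG* is transcribed.
So RudG is produced and active.
No repressor is bound and RudG is active, so *dovZ* is transcribed.
So DovZ is produced and active.
Itaconate is present, so LomB is active.
Fe²⁺ is present, so BexQ is active.
No repressor is bound and BexQ is active, so *kosK* is transcribed.
So KosK is produced and active.
Activator DovZ is present, so *pexV* is transcribed.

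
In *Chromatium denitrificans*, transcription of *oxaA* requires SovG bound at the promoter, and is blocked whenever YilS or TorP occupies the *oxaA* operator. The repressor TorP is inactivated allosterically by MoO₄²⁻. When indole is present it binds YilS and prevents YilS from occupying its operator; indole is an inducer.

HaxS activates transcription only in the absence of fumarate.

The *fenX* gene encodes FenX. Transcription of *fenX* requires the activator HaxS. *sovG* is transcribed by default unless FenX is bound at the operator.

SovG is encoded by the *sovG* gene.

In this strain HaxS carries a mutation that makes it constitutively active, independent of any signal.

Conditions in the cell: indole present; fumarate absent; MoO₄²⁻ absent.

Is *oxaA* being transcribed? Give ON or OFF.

Indole is present, so YilS is inactive.
HaxS is constitutively active in this strain.
No repressor is bound and HaxS is active, so *fenX* is transcribed.
So FenX is produced and active.
With repressor FenX bound, *sovG* is not transcribed.
So SovG is not produced.
MoO₄²⁻ is absent, so TorP is active.
With repressor TorP bound, *oxaA* is not transcribed.

OFF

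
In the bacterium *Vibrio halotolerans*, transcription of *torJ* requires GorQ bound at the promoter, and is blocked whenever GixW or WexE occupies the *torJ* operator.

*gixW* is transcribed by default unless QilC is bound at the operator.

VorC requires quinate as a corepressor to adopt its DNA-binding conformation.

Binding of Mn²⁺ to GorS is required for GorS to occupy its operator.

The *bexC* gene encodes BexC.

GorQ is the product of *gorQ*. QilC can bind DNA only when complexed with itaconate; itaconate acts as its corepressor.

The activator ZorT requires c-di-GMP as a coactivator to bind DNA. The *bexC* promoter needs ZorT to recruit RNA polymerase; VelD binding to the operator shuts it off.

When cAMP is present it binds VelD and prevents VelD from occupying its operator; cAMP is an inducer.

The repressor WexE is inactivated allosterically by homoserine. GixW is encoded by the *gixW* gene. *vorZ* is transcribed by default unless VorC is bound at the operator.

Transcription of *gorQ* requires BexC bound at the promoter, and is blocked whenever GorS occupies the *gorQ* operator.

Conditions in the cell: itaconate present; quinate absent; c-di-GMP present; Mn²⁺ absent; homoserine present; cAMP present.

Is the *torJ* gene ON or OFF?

Itaconate is present, so QilC is active.
With repressor QilC bound, *gixW* is not transcribed.
So GixW is not produced.
Homoserine is present, so WexE is inactive.
Mn²⁺ is absent, so GorS is inactive.
c-di-GMP is present, so ZorT is active.
cAMP is present, so VelD is inactive.
No repressor is bound and ZorT is active, so *bexC* is transcribed.
So BexC is produced and active.
No repressor is bound and BexC is active, so *gorQ* is transcribed.
So GorQ is produced and active.
No repressor is bound and GorQ is active, so *torJ* is transcribed.

ON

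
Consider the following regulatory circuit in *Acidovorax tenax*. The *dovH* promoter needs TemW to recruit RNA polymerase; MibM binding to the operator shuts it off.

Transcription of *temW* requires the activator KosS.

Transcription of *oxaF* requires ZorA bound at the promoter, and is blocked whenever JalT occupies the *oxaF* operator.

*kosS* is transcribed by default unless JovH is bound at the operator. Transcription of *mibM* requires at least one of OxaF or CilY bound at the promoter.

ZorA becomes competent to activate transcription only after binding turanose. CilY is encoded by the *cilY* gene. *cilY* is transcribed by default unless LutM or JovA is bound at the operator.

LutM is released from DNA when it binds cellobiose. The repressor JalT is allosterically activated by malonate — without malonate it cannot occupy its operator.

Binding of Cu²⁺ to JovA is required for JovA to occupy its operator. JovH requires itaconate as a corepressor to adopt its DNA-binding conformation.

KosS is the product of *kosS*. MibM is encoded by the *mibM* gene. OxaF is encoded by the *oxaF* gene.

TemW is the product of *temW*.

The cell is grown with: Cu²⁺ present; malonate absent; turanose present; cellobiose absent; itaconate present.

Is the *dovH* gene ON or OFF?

Itaconate is present, so JovH is active.
With repressor JovH bound, *kosS* is not transcribed.
So KosS is not produced.
Required activator KosS is absent, so *temW* is not transcribed.
So TemW is not produced.
Turanose is present, so ZorA is active.
Malonate is absent, so JalT is inactive.
No repressor is bound and ZorA is active, so *oxaF* is transcribed.
So OxaF is produced and active.
Cellobiose is absent, so LutM is active.
Cu²⁺ is present, so JovA is active.
With repressor LutM bound, *cilY* is not transcribed.
So CilY is not produced.
Activator OxaF is present, so *mibM* is transcribed.
So MibM is produced and active.
With repressor MibM bound, *dovH* is not transcribed.

OFF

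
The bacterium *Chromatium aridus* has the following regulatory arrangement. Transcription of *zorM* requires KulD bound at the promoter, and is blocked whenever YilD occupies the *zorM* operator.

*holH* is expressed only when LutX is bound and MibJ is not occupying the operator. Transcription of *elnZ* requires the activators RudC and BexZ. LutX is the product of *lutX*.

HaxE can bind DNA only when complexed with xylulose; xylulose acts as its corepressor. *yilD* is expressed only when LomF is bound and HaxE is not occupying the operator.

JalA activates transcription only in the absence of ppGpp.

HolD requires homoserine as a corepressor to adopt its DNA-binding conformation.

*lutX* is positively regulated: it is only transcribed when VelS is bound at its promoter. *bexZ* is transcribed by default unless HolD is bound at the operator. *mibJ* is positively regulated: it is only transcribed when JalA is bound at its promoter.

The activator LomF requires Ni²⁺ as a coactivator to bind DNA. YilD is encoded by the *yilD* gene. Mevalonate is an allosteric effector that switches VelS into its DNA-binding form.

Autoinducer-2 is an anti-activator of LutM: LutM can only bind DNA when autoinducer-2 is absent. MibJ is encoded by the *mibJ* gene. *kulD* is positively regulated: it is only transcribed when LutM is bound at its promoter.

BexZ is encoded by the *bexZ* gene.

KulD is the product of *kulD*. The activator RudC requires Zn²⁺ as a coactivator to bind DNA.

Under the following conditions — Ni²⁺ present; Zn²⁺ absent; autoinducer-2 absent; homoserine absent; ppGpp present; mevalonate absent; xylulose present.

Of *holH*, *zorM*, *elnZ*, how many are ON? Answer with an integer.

ppGpp is present, so JalA is inactive.
Required activator JalA is absent, so *mibJ* is not transcribed.
So MibJ is not produced.
Mevalonate is absent, so VelS is inactive.
Required activator VelS is absent, so *lutX* is not transcribed.
So LutX is not produced.
Required activator LutX is absent, so *holH* is not transcribed.
→ *holH* is OFF.
Xylulose is present, so HaxE is active.
Ni²⁺ is present, so LomF is active.
With repressor HaxE bound, *yilD* is not transcribed.
So YilD is not produced.
Autoinducer-2 is absent, so LutM is active.
No repressor is bound and LutM is active, so *kulD* is transcribed.
So KulD is produced and active.
No repressor is bound and KulD is active, so *zorM* is transcribed.
→ *zorM* is ON.
Zn²⁺ is absent, so RudC is inactive.
Homoserine is absent, so HolD is inactive.
With no repressor bound, *bexZ* is transcribed.
So BexZ is produced and active.
Required activator RudC is absent, so *elnZ* is not transcribed.
→ *elnZ* is OFF.
1 of the 3 genes is transcribed.

1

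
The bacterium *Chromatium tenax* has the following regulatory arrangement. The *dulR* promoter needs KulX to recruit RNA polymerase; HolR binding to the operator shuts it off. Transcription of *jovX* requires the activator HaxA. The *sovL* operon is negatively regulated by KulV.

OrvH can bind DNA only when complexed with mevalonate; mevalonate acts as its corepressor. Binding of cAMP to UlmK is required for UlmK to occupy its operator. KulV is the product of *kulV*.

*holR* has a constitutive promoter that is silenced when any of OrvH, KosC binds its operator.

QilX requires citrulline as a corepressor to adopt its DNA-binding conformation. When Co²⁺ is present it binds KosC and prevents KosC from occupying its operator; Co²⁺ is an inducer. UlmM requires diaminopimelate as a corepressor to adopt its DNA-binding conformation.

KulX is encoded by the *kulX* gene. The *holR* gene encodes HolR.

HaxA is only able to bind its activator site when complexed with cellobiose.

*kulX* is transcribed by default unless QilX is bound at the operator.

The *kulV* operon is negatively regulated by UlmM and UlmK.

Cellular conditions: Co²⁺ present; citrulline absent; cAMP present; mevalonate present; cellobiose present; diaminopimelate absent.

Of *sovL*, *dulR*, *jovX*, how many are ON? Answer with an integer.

Diaminopimelate is absent, so UlmM is inactive.
cAMP is present, so UlmK is active.
With repressor UlmK bound, *kulV* is not transcribed.
So KulV is not produced.
With no repressor bound, *sovL* is transcribed.
→ *sovL* is ON.
Citrulline is absent, so QilX is inactive.
With no repressor bound, *kulX* is transcribed.
So KulX is produced and active.
Mevalonate is present, so OrvH is active.
Co²⁺ is present, so KosC is inactive.
With repressor OrvH bound, *holR* is not transcribed.
So HolR is not produced.
No repressor is bound and KulX is active, so *dulR* is transcribed.
→ *dulR* is ON.
Cellobiose is present, so HaxA is active.
No repressor is bound and HaxA is active, so *jovX* is transcribed.
→ *jovX* is ON.
3 of the 3 genes are transcribed.

3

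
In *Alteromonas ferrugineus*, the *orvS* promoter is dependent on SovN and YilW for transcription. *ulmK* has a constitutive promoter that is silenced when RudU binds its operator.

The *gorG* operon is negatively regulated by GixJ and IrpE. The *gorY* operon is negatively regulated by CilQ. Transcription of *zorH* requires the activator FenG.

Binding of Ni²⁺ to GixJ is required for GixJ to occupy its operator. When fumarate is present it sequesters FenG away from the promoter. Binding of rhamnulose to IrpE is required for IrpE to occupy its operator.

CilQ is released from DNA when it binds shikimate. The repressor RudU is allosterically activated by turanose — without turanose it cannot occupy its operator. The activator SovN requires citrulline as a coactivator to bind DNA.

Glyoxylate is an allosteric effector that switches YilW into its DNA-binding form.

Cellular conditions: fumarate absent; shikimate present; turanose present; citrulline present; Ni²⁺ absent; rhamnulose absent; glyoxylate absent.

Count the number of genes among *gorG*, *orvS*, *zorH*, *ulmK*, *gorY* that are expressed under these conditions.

Ni²⁺ is absent, so GixJ is inactive.
Rhamnulose is absent, so IrpE is inactive.
With no repressor bound, *gorG* is transcribed.
→ *gorG* is ON.
Citrulline is present, so SovN is active.
Glyoxylate is absent, so YilW is inactive.
Required activator YilW is absent, so *orvS* is not transcribed.
→ *orvS* is OFF.
Fumarate is absent, so FenG is active.
No repressor is bound and FenG is active, so *zorH* is transcribed.
→ *zorH* is ON.
Turanose is present, so RudU is active.
With repressor RudU bound, *ulmK* is not transcribed.
→ *ulmK* is OFF.
Shikimate is present, so CilQ is inactive.
With no repressor bound, *gorY* is transcribed.
→ *gorY* is ON.
3 of the 5 genes are transcribed.

3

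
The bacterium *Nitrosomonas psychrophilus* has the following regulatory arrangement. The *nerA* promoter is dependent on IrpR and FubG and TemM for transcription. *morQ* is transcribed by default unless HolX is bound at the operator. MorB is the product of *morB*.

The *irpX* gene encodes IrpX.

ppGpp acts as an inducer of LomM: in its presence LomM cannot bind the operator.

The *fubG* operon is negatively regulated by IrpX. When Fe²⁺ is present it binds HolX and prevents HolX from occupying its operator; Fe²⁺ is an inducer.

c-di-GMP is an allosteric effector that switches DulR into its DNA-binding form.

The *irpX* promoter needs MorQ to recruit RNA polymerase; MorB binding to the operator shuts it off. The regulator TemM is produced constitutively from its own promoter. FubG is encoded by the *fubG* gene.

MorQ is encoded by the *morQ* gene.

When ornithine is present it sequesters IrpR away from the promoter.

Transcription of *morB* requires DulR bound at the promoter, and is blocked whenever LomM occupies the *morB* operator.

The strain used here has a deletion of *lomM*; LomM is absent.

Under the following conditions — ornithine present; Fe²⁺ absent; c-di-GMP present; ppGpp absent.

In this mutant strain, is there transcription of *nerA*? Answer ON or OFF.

OFF

Ornithine is present, so IrpR is inactive.
LomM is non-functional in this strain, so it has no effect.
c-di-GMP is present, so DulR is active.
No repressor is bound and DulR is active, so *morB* is transcribed.
So MorB is produced and active.
Fe²⁺ is absent, so HolX is active.
With repressor HolX bound, *morQ* is not transcribed.
So MorQ is not produced.
With repressor MorB bound, *irpX* is not transcribed.
So IrpX is not produced.
With no repressor bound, *fubG* is transcribed.
So FubG is produced and active.
TemM is produced constitutively and is active.
Required activator IrpR is absent, so *nerA* is not transcribed.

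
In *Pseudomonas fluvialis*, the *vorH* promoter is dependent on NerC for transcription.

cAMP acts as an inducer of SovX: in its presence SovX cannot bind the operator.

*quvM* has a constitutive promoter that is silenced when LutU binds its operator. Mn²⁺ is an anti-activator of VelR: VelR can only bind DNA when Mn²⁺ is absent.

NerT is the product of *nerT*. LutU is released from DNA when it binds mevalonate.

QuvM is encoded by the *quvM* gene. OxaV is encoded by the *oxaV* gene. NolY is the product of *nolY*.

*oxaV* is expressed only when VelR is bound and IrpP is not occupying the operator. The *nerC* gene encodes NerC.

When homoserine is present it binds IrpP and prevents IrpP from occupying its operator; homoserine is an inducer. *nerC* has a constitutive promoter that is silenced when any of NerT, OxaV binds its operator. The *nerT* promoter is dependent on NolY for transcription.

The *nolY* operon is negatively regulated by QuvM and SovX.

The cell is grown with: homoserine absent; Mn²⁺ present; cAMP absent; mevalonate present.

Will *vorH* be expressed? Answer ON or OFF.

ON

Mevalonate is present, so LutU is inactive.
With no repressor bound, *quvM* is transcribed.
So QuvM is produced and active.
cAMP is absent, so SovX is active.
With repressor QuvM bound, *nolY* is not transcribed.
So NolY is not produced.
Required activator NolY is absent, so *nerT* is not transcribed.
So NerT is not produced.
Homoserine is absent, so IrpP is active.
Mn²⁺ is present, so VelR is inactive.
With repressor IrpP bound, *oxaV* is not transcribed.
So OxaV is not produced.
With no repressor bound, *nerC* is transcribed.
So NerC is produced and active.
No repressor is bound and NerC is active, so *vorH* is transcribed.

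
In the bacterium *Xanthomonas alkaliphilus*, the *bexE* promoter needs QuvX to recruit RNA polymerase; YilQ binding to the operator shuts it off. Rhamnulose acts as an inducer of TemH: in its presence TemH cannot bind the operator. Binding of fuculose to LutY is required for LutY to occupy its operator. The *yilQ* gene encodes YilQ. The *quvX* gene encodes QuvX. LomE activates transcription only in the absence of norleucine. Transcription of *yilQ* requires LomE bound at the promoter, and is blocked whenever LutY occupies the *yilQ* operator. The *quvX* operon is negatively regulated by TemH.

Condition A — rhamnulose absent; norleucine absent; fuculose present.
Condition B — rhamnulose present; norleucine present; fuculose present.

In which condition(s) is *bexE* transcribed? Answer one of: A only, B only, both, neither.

Condition A:
Rhamnulose is absent, so TemH is active.
With repressor TemH bound, *quvX* is not transcribed.
So QuvX is not produced.
Norleucine is absent, so LomE is active.
Fuculose is present, so LutY is active.
With repressor LutY bound, *yilQ* is not transcribed.
So YilQ is not produced.
Required activator QuvX is absent, so *bexE* is not transcribed.
→ *bexE* is OFF in A.
Condition B:
Rhamnulose is present, so TemH is inactive.
With no repressor bound, *quvX* is transcribed.
So QuvX is produced and active.
Norleucine is present, so LomE is inactive.
Fuculose is present, so LutY is active.
With repressor LutY bound, *yilQ* is not transcribed.
So YilQ is not produced.
No repressor is bound and QuvX is active, so *bexE* is transcribed.
→ *bexE* is ON in B.

B only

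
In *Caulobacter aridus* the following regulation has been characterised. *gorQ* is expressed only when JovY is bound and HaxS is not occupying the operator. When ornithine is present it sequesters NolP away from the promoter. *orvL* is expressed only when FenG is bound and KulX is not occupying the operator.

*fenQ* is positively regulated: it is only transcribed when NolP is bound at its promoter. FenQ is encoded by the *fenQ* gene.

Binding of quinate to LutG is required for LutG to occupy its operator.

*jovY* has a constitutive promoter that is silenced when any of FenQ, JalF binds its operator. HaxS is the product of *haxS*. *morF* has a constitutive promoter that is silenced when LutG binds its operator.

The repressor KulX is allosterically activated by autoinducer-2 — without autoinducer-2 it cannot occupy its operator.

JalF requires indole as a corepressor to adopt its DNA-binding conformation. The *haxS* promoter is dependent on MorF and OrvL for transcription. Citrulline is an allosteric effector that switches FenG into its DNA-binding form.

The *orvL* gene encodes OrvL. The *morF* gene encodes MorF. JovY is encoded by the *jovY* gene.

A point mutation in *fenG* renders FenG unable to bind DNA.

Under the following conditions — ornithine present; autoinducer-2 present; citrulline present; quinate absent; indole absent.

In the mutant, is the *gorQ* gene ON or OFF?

ON

Quinate is absent, so LutG is inactive.
With no repressor bound, *morF* is transcribed.
So MorF is produced and active.
FenG is non-functional in this strain, so it has no effect.
Autoinducer-2 is present, so KulX is active.
With repressor KulX bound, *orvL* is not transcribed.
So OrvL is not produced.
Required activator OrvL is absent, so *haxS* is not transcribed.
So HaxS is not produced.
Ornithine is present, so NolP is inactive.
Required activator NolP is absent, so *fenQ* is not transcribed.
So FenQ is not produced.
Indole is absent, so JalF is inactive.
With no repressor bound, *jovY* is transcribed.
So JovY is produced and active.
No repressor is bound and JovY is active, so *gorQ* is transcribed.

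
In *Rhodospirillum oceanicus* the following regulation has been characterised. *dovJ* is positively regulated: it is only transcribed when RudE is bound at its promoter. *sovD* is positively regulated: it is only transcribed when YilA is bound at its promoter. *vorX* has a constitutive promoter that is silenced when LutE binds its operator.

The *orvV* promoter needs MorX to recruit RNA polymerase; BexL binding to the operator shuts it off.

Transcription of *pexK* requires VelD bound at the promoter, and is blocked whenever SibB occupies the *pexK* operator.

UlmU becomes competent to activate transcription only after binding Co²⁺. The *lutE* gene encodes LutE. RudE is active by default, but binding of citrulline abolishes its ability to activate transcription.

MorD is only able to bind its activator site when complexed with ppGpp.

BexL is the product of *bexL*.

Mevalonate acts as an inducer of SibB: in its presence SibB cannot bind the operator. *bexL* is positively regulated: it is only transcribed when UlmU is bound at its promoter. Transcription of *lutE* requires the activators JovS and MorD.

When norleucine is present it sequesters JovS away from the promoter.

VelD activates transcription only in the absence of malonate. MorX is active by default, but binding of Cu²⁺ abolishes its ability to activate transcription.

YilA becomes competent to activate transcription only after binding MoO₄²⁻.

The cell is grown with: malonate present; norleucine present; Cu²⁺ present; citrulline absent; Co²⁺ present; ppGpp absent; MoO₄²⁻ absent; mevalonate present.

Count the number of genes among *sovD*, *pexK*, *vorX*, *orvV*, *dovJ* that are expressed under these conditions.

MoO₄²⁻ is absent, so YilA is inactive.
Required activator YilA is absent, so *sovD* is not transcribed.
→ *sovD* is OFF.
Mevalonate is present, so SibB is inactive.
Malonate is present, so VelD is inactive.
Required activator VelD is absent, so *pexK* is not transcribed.
→ *pexK* is OFF.
Norleucine is present, so JovS is inactive.
ppGpp is absent, so MorD is inactive.
Required activator JovS is absent, so *lutE* is not transcribed.
So LutE is not produced.
With no repressor bound, *vorX* is transcribed.
→ *vorX* is ON.
Co²⁺ is present, so UlmU is active.
No repressor is bound and UlmU is active, so *bexL* is transcribed.
So BexL is produced and active.
Cu²⁺ is present, so MorX is inactive.
With repressor BexL bound, *orvV* is not transcribed.
→ *orvV* is OFF.
Citrulline is absent, so RudE is active.
No repressor is bound and RudE is active, so *dovJ* is transcribed.
→ *dovJ* is ON.
2 of the 5 genes are transcribed.

2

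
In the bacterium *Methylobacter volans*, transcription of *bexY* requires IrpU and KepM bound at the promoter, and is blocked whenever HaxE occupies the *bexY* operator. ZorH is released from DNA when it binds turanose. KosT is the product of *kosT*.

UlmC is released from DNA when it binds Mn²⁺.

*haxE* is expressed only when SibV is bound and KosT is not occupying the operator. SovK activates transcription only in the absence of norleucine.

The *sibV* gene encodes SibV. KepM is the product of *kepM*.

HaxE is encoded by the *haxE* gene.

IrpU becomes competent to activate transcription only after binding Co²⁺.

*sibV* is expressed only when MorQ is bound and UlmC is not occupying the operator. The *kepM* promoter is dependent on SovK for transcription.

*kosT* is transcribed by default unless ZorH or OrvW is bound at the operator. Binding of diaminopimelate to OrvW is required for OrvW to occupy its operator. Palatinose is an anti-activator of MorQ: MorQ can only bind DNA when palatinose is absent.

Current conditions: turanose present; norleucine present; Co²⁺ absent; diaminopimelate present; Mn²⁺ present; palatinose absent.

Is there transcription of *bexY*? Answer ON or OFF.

Co²⁺ is absent, so IrpU is inactive.
Norleucine is present, so SovK is inactive.
Required activator SovK is absent, so *kepM* is not transcribed.
So KepM is not produced.
Palatinose is absent, so MorQ is active.
Mn²⁺ is present, so UlmC is inactive.
No repressor is bound and MorQ is active, so *sibV* is transcribed.
So SibV is produced and active.
Turanose is present, so ZorH is inactive.
Diaminopimelate is present, so OrvW is active.
With repressor OrvW bound, *kosT* is not transcribed.
So KosT is not produced.
No repressor is bound and SibV is active, so *haxE* is transcribed.
So HaxE is produced and active.
With repressor HaxE bound, *bexY* is not transcribed.

OFF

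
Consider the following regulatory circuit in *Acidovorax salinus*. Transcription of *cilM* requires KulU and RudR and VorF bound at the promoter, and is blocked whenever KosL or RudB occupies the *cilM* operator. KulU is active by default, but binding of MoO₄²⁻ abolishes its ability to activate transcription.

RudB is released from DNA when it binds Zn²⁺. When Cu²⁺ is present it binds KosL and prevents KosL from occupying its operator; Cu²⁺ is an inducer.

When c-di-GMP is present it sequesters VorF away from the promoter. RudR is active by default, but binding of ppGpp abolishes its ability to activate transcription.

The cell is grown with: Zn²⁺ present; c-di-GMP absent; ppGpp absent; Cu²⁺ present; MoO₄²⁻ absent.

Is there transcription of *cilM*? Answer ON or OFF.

Cu²⁺ is present, so KosL is inactive.
Zn²⁺ is present, so RudB is inactive.
MoO₄²⁻ is absent, so KulU is active.
ppGpp is absent, so RudR is active.
c-di-GMP is absent, so VorF is active.
No repressor is bound and KulU and RudR and VorF are active, so *cilM* is transcribed.

ON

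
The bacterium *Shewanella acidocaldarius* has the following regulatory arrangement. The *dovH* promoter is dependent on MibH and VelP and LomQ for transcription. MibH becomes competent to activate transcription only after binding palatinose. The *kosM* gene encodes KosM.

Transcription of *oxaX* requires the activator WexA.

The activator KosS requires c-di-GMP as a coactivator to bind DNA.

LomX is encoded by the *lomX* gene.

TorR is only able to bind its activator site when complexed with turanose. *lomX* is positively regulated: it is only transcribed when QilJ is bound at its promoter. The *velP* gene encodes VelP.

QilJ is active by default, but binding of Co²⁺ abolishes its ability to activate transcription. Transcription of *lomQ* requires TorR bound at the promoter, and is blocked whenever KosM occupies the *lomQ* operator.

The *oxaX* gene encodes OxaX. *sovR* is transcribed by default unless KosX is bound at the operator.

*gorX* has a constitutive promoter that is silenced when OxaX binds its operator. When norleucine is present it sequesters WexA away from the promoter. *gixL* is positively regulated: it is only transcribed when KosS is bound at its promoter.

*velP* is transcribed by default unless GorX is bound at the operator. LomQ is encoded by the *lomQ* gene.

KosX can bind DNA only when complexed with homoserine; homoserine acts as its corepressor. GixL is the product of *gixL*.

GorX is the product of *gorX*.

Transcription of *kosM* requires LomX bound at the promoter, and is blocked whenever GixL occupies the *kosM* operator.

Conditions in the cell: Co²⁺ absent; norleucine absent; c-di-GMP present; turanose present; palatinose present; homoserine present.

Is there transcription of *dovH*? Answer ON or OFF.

Palatinose is present, so MibH is active.
Norleucine is absent, so WexA is active.
No repressor is bound and WexA is active, so *oxaX* is transcribed.
So OxaX is produced and active.
With repressor OxaX bound, *gorX* is not transcribed.
So GorX is not produced.
With no repressor bound, *velP* is transcribed.
So VelP is produced and active.
c-di-GMP is present, so KosS is active.
No repressor is bound and KosS is active, so *gixL* is transcribed.
So GixL is produced and active.
Co²⁺ is absent, so QilJ is active.
No repressor is bound and QilJ is active, so *lomX* is transcribed.
So LomX is produced and active.
With repressor GixL bound, *kosM* is not transcribed.
So KosM is not produced.
Turanose is present, so TorR is active.
No repressor is bound and TorR is active, so *lomQ* is transcribed.
So LomQ is produced and active.
No repressor is bound and MibH and VelP and LomQ are active, so *dovH* is transcribed.

ON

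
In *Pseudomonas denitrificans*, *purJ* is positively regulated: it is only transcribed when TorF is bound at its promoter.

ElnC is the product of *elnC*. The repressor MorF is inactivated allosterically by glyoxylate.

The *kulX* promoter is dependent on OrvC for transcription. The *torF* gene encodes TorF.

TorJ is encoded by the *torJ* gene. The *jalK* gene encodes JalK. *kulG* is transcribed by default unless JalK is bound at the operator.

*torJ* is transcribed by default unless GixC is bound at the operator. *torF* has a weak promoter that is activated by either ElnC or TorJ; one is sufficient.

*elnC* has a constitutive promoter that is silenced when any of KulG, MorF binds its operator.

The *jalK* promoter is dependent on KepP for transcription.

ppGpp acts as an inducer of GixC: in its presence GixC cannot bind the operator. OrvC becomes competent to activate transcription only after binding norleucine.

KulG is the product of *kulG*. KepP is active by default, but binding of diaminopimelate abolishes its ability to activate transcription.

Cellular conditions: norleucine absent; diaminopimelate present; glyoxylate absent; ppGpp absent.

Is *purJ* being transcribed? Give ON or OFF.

OFF

Diaminopimelate is present, so KepP is inactive.
Required activator KepP is absent, so *jalK* is not transcribed.
So JalK is not produced.
With no repressor bound, *kulG* is transcribed.
So KulG is produced and active.
Glyoxylate is absent, so MorF is active.
With repressor KulG bound, *elnC* is not transcribed.
So ElnC is not produced.
ppGpp is absent, so GixC is active.
With repressor GixC bound, *torJ* is not transcribed.
So TorJ is not produced.
No activator is available at the *torF* promoter, so *torF* is not transcribed.
So TorF is not produced.
Required activator TorF is absent, so *purJ* is not transcribed.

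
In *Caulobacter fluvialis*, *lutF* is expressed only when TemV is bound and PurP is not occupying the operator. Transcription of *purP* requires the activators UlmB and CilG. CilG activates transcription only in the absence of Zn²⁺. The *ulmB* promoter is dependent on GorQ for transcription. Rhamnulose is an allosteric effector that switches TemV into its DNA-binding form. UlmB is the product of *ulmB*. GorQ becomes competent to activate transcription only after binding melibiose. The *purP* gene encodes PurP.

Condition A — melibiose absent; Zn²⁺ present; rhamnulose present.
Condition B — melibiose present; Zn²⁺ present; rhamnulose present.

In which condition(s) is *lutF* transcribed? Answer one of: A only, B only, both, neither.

Condition A:
Melibiose is absent, so GorQ is inactive.
Required activator GorQ is absent, so *ulmB* is not transcribed.
So UlmB is not produced.
Zn²⁺ is present, so CilG is inactive.
Required activator UlmB is absent, so *purP* is not transcribed.
So PurP is not produced.
Rhamnulose is present, so TemV is active.
No repressor is bound and TemV is active, so *lutF* is transcribed.
→ *lutF* is ON in A.
Condition B:
Melibiose is present, so GorQ is active.
No repressor is bound and GorQ is active, so *ulmB* is transcribed.
So UlmB is produced and active.
Zn²⁺ is present, so CilG is inactive.
Required activator CilG is absent, so *purP* is not transcribed.
So PurP is not produced.
Rhamnulose is present, so TemV is active.
No repressor is bound and TemV is active, so *lutF* is transcribed.
→ *lutF* is ON in B.

both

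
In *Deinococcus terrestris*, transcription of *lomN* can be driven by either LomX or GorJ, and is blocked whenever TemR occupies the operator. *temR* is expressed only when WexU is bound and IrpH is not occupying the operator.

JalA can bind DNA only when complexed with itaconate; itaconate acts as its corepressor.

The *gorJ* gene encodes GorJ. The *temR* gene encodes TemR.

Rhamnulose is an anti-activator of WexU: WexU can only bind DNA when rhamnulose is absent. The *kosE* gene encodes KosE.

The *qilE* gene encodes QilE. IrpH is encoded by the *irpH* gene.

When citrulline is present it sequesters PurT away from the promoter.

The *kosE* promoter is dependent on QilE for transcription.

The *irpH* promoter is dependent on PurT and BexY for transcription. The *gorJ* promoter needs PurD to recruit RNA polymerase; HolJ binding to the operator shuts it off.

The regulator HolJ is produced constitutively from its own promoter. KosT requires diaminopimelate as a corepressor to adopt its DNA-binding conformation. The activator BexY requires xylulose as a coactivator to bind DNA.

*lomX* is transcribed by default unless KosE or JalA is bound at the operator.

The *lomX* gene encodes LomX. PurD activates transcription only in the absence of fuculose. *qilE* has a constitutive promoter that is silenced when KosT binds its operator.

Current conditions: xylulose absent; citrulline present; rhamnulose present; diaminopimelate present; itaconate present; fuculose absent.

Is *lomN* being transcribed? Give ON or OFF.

OFF

Rhamnulose is present, so WexU is inactive.
Citrulline is present, so PurT is inactive.
Xylulose is absent, so BexY is inactive.
Required activator PurT is absent, so *irpH* is not transcribed.
So IrpH is not produced.
Required activator WexU is absent, so *temR* is not transcribed.
So TemR is not produced.
Diaminopimelate is present, so KosT is active.
With repressor KosT bound, *qilE* is not transcribed.
So QilE is not produced.
Required activator QilE is absent, so *kosE* is not transcribed.
So KosE is not produced.
Itaconate is present, so JalA is active.
With repressor JalA bound, *lomX* is not transcribed.
So LomX is not produced.
Fuculose is absent, so PurD is active.
HolJ is produced constitutively and is active.
With repressor HolJ bound, *gorJ* is not transcribed.
So GorJ is not produced.
No activator is available at the *lomN* promoter, so *lomN* is not transcribed.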